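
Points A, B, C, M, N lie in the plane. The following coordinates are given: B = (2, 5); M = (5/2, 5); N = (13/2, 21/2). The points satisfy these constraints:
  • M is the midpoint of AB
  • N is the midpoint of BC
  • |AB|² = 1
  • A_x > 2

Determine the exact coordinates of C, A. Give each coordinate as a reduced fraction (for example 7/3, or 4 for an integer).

1. A_x = 3  [A = 2·M−B = 2·(5/2, 5)−(2, 5)]
2. A_y = 5  [A = 2·M−B = 2·(5/2, 5)−(2, 5)]
   so A = (3, 5)
3. C_x = 11  [C = 2·N−B = 2·(13/2, 21/2)−(2, 5)]
4. C_y = 16  [C = 2·N−B = 2·(13/2, 21/2)−(2, 5)]
   so C = (11, 16)

C = (11, 16)
A = (3, 5)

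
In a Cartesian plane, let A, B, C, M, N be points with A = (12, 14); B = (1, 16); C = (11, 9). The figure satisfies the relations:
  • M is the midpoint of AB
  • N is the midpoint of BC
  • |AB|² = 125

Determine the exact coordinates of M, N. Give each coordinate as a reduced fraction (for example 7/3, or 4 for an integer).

1. M_x = 13/2  [2·M = A+B = (12, 14)+(1, 16)]
2. M_y = 15  [2·M = A+B = (12, 14)+(1, 16)]
   so M = (13/2, 15)
3. N_x = 6  [2·N = B+C = (1, 16)+(11, 9)]
4. N_y = 25/2  [2·N = B+C = (1, 16)+(11, 9)]
   so N = (6, 25/2)

M = (13/2, 15)
N = (6, 25/2)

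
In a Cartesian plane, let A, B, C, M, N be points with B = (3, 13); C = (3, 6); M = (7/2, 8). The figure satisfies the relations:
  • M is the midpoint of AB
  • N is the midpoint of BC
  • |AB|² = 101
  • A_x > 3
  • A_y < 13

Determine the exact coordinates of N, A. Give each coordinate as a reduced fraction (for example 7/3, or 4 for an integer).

1. A_x = 4  [A = 2·M−B = 2·(7/2, 8)−(3, 13)]
2. A_y = 3  [A = 2·M−B = 2·(7/2, 8)−(3, 13)]
   so A = (4, 3)
3. N_x = 3  [2·N = B+C = (3, 13)+(3, 6)]
4. N_y = 19/2  [2·N = B+C = (3, 13)+(3, 6)]
   so N = (3, 19/2)

N = (3, 19/2)
A = (4, 3)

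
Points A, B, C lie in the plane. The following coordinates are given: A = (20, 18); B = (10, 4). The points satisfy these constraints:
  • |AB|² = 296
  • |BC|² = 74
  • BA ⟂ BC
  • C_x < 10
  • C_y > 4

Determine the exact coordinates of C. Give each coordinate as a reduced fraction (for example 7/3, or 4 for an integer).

1. C_x = 3  [[BA ⟂ BC ⇒ 10x+14y-156=0] ∩ [|C−(10, 4)|²=74]]
2. C_y = 9  [[BA ⟂ BC ⇒ 10x+14y-156=0] ∩ [|C−(10, 4)|²=74]]
   so C = (3, 9)

C = (3, 9)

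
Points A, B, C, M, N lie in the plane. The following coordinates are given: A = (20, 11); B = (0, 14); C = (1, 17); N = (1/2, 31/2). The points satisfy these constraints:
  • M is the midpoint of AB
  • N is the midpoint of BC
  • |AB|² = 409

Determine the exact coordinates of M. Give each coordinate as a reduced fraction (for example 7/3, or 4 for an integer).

1. M_x = 10  [2·M = A+B = (20, 11)+(0, 14)]
2. M_y = 25/2  [2·M = A+B = (20, 11)+(0, 14)]
   so M = (10, 25/2)

M = (10, 25/2)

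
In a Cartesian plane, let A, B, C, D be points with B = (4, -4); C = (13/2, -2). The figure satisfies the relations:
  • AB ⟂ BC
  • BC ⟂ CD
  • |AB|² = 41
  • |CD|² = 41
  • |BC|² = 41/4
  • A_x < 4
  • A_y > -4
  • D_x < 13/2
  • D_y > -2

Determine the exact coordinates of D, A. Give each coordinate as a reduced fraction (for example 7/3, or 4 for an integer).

1. D_x = 5/2  [[BC ⟂ CD ⇒ 5/2x+2y-49/4=0] ∩ [|D−(13/2, -2)|²=41]]
2. D_y = 3  [[BC ⟂ CD ⇒ 5/2x+2y-49/4=0] ∩ [|D−(13/2, -2)|²=41]]
   so D = (5/2, 3)
3. A_x = 0  [[AB ⟂ BC ⇒ -5/2x-2y+2=0] ∩ [|A−(4, -4)|²=41]]
4. A_y = 1  [[AB ⟂ BC ⇒ -5/2x-2y+2=0] ∩ [|A−(4, -4)|²=41]]
   so A = (0, 1)

D = (5/2, 3)
A = (0, 1)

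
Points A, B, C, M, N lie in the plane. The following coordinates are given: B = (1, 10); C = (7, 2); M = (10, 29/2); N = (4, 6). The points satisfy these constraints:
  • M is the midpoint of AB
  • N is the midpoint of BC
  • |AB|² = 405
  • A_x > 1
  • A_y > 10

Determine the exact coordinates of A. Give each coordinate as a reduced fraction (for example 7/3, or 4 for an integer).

1. A_x = 19  [A = 2·M−B = 2·(10, 29/2)−(1, 10)]
2. A_y = 19  [A = 2·M−B = 2·(10, 29/2)−(1, 10)]
   so A = (19, 19)

A = (19, 19)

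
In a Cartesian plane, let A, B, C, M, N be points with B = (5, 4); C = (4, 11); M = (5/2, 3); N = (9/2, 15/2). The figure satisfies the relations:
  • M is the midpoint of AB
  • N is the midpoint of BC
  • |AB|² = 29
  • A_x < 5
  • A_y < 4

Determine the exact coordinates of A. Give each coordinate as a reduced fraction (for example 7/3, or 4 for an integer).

1. A_x = 0  [A = 2·M−B = 2·(5/2, 3)−(5, 4)]
2. A_y = 2  [A = 2·M−B = 2·(5/2, 3)−(5, 4)]
   so A = (0, 2)

A = (0, 2)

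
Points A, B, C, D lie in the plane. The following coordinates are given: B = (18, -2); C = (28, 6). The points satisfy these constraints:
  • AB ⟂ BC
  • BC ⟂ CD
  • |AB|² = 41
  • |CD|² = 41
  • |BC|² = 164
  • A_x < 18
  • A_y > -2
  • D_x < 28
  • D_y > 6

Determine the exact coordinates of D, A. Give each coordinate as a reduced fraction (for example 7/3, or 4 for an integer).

1. D_x = 24  [[BC ⟂ CD ⇒ 10x+8y-328=0] ∩ [|D−(28, 6)|²=41]]
2. D_y = 11  [[BC ⟂ CD ⇒ 10x+8y-328=0] ∩ [|D−(28, 6)|²=41]]
   so D = (24, 11)
3. A_x = 14  [[AB ⟂ BC ⇒ -10x-8y+164=0] ∩ [|A−(18, -2)|²=41]]
4. A_y = 3  [[AB ⟂ BC ⇒ -10x-8y+164=0] ∩ [|A−(18, -2)|²=41]]
   so A = (14, 3)

D = (24, 11)
A = (14, 3)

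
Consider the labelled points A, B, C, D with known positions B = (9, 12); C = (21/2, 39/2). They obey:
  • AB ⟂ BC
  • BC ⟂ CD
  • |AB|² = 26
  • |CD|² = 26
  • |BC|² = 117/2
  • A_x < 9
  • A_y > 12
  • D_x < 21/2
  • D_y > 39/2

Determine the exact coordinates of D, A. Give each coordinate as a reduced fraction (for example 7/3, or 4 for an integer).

D = (11/2, 41/2)
A = (4, 13)

1. D_x = 11/2  [[BC ⟂ CD ⇒ 3/2x+15/2y-162=0] ∩ [|D−(21/2, 39/2)|²=26]]
2. D_y = 41/2  [[BC ⟂ CD ⇒ 3/2x+15/2y-162=0] ∩ [|D−(21/2, 39/2)|²=26]]
   so D = (11/2, 41/2)
3. A_x = 4  [[AB ⟂ BC ⇒ -3/2x-15/2y+207/2=0] ∩ [|A−(9, 12)|²=26]]
4. A_y = 13  [[AB ⟂ BC ⇒ -3/2x-15/2y+207/2=0] ∩ [|A−(9, 12)|²=26]]
   so A = (4, 13)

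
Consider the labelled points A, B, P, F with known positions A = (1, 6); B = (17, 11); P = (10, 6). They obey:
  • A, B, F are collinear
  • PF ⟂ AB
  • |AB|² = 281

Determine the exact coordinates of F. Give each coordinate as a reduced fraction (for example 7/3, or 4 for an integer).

F = (2585/281, 2406/281)

1. F_x = 2585/281  [[A, B, F are collinear ⇒ -5x+16y-91=0] ∩ [PF ⟂ AB ⇒ 16x+5y-190=0]]
2. F_y = 2406/281  [[A, B, F are collinear ⇒ -5x+16y-91=0] ∩ [PF ⟂ AB ⇒ 16x+5y-190=0]]
   so F = (2585/281, 2406/281)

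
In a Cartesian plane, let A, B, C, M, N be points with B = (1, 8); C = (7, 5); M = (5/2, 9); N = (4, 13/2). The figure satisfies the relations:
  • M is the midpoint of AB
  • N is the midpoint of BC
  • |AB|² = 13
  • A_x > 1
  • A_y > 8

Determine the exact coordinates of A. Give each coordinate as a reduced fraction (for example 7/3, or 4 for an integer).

A = (4, 10)

1. A_x = 4  [A = 2·M−B = 2·(5/2, 9)−(1, 8)]
2. A_y = 10  [A = 2·M−B = 2·(5/2, 9)−(1, 8)]
   so A = (4, 10)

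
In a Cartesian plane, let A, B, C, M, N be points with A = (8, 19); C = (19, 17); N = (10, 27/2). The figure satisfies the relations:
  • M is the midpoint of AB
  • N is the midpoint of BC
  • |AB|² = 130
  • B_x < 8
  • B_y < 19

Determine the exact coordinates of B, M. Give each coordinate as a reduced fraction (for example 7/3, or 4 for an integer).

B = (1, 10)
M = (9/2, 29/2)

1. B_x = 1  [B = 2·N−C = 2·(10, 27/2)−(19, 17)]
2. B_y = 10  [B = 2·N−C = 2·(10, 27/2)−(19, 17)]
   so B = (1, 10)
3. M_x = 9/2  [2·M = A+B = (8, 19)+(1, 10)]
4. M_y = 29/2  [2·M = A+B = (8, 19)+(1, 10)]
   so M = (9/2, 29/2)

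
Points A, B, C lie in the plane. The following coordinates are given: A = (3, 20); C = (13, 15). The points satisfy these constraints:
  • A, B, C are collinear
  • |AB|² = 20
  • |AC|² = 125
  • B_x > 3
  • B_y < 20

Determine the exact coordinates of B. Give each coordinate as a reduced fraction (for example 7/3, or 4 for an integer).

1. B_x = 7  [[A, B, C are collinear ⇒ -5x-10y+215=0] ∩ [|B−(3, 20)|²=20]]
2. B_y = 18  [[A, B, C are collinear ⇒ -5x-10y+215=0] ∩ [|B−(3, 20)|²=20]]
   so B = (7, 18)

B = (7, 18)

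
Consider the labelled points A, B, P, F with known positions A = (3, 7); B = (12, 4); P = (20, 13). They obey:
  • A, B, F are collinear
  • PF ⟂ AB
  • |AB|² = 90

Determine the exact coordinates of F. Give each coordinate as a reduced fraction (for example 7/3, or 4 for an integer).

F = (33/2, 5/2)

1. F_x = 33/2  [[A, B, F are collinear ⇒ 3x+9y-72=0] ∩ [PF ⟂ AB ⇒ 9x-3y-141=0]]
2. F_y = 5/2  [[A, B, F are collinear ⇒ 3x+9y-72=0] ∩ [PF ⟂ AB ⇒ 9x-3y-141=0]]
   so F = (33/2, 5/2)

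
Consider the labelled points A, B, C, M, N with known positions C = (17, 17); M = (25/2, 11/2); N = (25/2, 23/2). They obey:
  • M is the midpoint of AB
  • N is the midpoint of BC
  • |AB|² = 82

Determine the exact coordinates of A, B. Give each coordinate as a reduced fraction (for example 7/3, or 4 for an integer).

1. B_x = 8  [B = 2·N−C = 2·(25/2, 23/2)−(17, 17)]
2. B_y = 6  [B = 2·N−C = 2·(25/2, 23/2)−(17, 17)]
   so B = (8, 6)
3. A_x = 17  [A = 2·M−B = 2·(25/2, 11/2)−(8, 6)]
4. A_y = 5  [A = 2·M−B = 2·(25/2, 11/2)−(8, 6)]
   so A = (17, 5)

A = (17, 5)
B = (8, 6)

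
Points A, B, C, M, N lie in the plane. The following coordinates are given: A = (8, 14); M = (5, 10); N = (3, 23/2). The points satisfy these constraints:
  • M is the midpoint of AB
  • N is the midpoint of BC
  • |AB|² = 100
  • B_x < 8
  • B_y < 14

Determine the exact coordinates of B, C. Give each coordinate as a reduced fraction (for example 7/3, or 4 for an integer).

B = (2, 6)
C = (4, 17)

1. B_x = 2  [B = 2·M−A = 2·(5, 10)−(8, 14)]
2. B_y = 6  [B = 2·M−A = 2·(5, 10)−(8, 14)]
   so B = (2, 6)
3. C_x = 4  [C = 2·N−B = 2·(3, 23/2)−(2, 6)]
4. C_y = 17  [C = 2·N−B = 2·(3, 23/2)−(2, 6)]
   so C = (4, 17)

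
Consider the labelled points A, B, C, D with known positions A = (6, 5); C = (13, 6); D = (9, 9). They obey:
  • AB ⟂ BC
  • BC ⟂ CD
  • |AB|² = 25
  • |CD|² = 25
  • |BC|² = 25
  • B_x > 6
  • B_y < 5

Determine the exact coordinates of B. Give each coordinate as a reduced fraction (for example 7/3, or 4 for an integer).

B = (10, 2)

1. B_x = 10  [[BC ⟂ CD ⇒ 4x-3y-34=0] ∩ [|B−(6, 5)|²=25]]
2. B_y = 2  [[BC ⟂ CD ⇒ 4x-3y-34=0] ∩ [|B−(6, 5)|²=25]]
   so B = (10, 2)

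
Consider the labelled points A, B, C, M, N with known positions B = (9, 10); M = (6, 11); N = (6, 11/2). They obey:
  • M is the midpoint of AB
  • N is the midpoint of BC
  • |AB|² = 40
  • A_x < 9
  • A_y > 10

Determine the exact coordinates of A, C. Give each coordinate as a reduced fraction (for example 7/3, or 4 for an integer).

1. A_x = 3  [A = 2·M−B = 2·(6, 11)−(9, 10)]
2. A_y = 12  [A = 2·M−B = 2·(6, 11)−(9, 10)]
   so A = (3, 12)
3. C_x = 3  [C = 2·N−B = 2·(6, 11/2)−(9, 10)]
4. C_y = 1  [C = 2·N−B = 2·(6, 11/2)−(9, 10)]
   so C = (3, 1)

A = (3, 12)
C = (3, 1)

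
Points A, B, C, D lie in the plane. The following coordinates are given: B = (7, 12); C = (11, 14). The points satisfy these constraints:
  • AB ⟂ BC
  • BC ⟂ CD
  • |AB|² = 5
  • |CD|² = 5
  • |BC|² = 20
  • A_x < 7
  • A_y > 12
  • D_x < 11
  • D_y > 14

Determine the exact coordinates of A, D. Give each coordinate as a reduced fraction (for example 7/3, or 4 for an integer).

A = (6, 14)
D = (10, 16)

1. A_x = 6  [[AB ⟂ BC ⇒ -4x-2y+52=0] ∩ [|A−(7, 12)|²=5]]
2. A_y = 14  [[AB ⟂ BC ⇒ -4x-2y+52=0] ∩ [|A−(7, 12)|²=5]]
   so A = (6, 14)
3. D_x = 10  [[BC ⟂ CD ⇒ 4x+2y-72=0] ∩ [|D−(11, 14)|²=5]]
4. D_y = 16  [[BC ⟂ CD ⇒ 4x+2y-72=0] ∩ [|D−(11, 14)|²=5]]
   so D = (10, 16)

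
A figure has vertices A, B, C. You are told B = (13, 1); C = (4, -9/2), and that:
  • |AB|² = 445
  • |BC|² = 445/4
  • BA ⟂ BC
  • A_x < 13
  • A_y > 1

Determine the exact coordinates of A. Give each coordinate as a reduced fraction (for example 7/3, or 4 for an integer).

A = (2, 19)

1. A_x = 2  [[BA ⟂ BC ⇒ -9x-11/2y+245/2=0] ∩ [|A−(13, 1)|²=445]]
2. A_y = 19  [[BA ⟂ BC ⇒ -9x-11/2y+245/2=0] ∩ [|A−(13, 1)|²=445]]
   so A = (2, 19)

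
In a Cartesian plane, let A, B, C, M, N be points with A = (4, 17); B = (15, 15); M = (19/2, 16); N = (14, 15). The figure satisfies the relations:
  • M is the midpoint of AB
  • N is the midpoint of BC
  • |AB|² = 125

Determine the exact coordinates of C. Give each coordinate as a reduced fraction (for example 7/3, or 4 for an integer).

C = (13, 15)

1. C_x = 13  [C = 2·N−B = 2·(14, 15)−(15, 15)]
2. C_y = 15  [C = 2·N−B = 2·(14, 15)−(15, 15)]
   so C = (13, 15)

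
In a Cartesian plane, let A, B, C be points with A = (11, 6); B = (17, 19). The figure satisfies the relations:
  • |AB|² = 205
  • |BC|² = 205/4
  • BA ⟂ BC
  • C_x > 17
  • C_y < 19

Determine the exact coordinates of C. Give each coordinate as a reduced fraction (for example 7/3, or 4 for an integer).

C = (47/2, 16)

1. C_x = 47/2  [[BA ⟂ BC ⇒ -6x-13y+349=0] ∩ [|C−(17, 19)|²=205/4]]
2. C_y = 16  [[BA ⟂ BC ⇒ -6x-13y+349=0] ∩ [|C−(17, 19)|²=205/4]]
   so C = (47/2, 16)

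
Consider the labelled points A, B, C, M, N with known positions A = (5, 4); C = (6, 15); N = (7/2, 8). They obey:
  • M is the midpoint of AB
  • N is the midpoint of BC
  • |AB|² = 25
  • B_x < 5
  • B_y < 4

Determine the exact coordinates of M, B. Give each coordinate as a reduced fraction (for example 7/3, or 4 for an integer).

1. B_x = 1  [B = 2·N−C = 2·(7/2, 8)−(6, 15)]
2. B_y = 1  [B = 2·N−C = 2·(7/2, 8)−(6, 15)]
   so B = (1, 1)
3. M_x = 3  [2·M = A+B = (5, 4)+(1, 1)]
4. M_y = 5/2  [2·M = A+B = (5, 4)+(1, 1)]
   so M = (3, 5/2)

M = (3, 5/2)
B = (1, 1)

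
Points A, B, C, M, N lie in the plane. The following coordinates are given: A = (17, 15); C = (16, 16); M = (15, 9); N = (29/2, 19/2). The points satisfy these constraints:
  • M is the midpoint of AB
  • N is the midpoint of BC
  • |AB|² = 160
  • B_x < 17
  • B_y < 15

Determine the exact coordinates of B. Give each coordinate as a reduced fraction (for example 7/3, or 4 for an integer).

B = (13, 3)

1. B_x = 13  [B = 2·M−A = 2·(15, 9)−(17, 15)]
2. B_y = 3  [B = 2·M−A = 2·(15, 9)−(17, 15)]
   so B = (13, 3)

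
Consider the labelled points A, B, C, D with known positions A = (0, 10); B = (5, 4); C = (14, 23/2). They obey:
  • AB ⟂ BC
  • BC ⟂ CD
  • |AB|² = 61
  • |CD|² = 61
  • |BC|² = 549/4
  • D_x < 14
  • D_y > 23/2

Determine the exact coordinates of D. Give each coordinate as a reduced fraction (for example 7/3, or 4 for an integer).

1. D_x = 9  [[BC ⟂ CD ⇒ 9x+15/2y-849/4=0] ∩ [|D−(14, 23/2)|²=61]]
2. D_y = 35/2  [[BC ⟂ CD ⇒ 9x+15/2y-849/4=0] ∩ [|D−(14, 23/2)|²=61]]
   so D = (9, 35/2)

D = (9, 35/2)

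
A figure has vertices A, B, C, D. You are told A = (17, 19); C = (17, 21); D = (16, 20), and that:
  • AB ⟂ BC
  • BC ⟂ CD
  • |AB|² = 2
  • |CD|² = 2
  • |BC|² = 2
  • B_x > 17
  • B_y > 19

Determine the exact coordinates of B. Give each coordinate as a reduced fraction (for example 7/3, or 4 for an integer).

B = (18, 20)

1. B_x = 18  [[BC ⟂ CD ⇒ 1x+1y-38=0] ∩ [|B−(17, 19)|²=2]]
2. B_y = 20  [[BC ⟂ CD ⇒ 1x+1y-38=0] ∩ [|B−(17, 19)|²=2]]
   so B = (18, 20)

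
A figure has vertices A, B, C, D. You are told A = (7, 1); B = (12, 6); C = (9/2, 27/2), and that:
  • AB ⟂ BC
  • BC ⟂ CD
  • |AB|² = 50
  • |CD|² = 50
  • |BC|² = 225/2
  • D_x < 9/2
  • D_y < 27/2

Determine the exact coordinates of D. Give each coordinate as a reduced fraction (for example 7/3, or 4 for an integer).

D = (-1/2, 17/2)

1. D_x = -1/2  [[BC ⟂ CD ⇒ -15/2x+15/2y-135/2=0] ∩ [|D−(9/2, 27/2)|²=50]]
2. D_y = 17/2  [[BC ⟂ CD ⇒ -15/2x+15/2y-135/2=0] ∩ [|D−(9/2, 27/2)|²=50]]
   so D = (-1/2, 17/2)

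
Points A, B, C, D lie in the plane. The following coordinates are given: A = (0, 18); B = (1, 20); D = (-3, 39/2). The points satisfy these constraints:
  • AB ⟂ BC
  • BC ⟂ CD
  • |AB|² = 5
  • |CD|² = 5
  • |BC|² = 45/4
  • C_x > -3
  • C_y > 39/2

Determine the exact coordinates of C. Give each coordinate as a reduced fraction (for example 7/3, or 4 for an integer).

C = (-2, 43/2)

1. C_x = -2  [[AB ⟂ BC ⇒ 1x+2y-41=0] ∩ [|C−(-3, 39/2)|²=5]]
2. C_y = 43/2  [[AB ⟂ BC ⇒ 1x+2y-41=0] ∩ [|C−(-3, 39/2)|²=5]]
   so C = (-2, 43/2)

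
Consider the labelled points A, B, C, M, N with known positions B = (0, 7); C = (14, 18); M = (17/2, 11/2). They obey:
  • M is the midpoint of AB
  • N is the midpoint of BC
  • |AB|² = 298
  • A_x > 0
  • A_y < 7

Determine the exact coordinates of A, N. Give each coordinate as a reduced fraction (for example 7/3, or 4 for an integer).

1. A_x = 17  [A = 2·M−B = 2·(17/2, 11/2)−(0, 7)]
2. A_y = 4  [A = 2·M−B = 2·(17/2, 11/2)−(0, 7)]
   so A = (17, 4)
3. N_x = 7  [2·N = B+C = (0, 7)+(14, 18)]
4. N_y = 25/2  [2·N = B+C = (0, 7)+(14, 18)]
   so N = (7, 25/2)

A = (17, 4)
N = (7, 25/2)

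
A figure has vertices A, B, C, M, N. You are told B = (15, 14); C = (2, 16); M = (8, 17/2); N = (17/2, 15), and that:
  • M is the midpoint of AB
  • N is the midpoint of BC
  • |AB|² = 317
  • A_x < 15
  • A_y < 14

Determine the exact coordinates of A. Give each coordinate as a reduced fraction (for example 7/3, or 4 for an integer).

A = (1, 3)

1. A_x = 1  [A = 2·M−B = 2·(8, 17/2)−(15, 14)]
2. A_y = 3  [A = 2·M−B = 2·(8, 17/2)−(15, 14)]
   so A = (1, 3)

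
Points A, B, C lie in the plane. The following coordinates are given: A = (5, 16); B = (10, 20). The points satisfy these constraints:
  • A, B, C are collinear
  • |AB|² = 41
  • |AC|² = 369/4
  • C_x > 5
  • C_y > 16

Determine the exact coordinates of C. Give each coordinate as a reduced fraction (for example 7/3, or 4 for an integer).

C = (25/2, 22)

1. C_x = 25/2  [[A, B, C are collinear ⇒ -4x+5y-60=0] ∩ [|C−(5, 16)|²=369/4]]
2. C_y = 22  [[A, B, C are collinear ⇒ -4x+5y-60=0] ∩ [|C−(5, 16)|²=369/4]]
   so C = (25/2, 22)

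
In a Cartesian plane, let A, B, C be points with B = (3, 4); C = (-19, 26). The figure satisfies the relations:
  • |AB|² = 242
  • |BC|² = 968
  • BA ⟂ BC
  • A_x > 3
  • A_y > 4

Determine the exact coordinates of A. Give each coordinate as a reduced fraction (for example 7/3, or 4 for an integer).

1. A_x = 14  [[BA ⟂ BC ⇒ -22x+22y-22=0] ∩ [|A−(3, 4)|²=242]]
2. A_y = 15  [[BA ⟂ BC ⇒ -22x+22y-22=0] ∩ [|A−(3, 4)|²=242]]
   so A = (14, 15)

A = (14, 15)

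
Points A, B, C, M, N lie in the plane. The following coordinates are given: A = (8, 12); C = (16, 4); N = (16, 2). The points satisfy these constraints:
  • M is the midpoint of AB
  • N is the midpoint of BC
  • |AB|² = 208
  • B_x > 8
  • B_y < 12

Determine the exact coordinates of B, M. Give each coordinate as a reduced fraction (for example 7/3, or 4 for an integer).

B = (16, 0)
M = (12, 6)

1. B_x = 16  [B = 2·N−C = 2·(16, 2)−(16, 4)]
2. B_y = 0  [B = 2·N−C = 2·(16, 2)−(16, 4)]
   so B = (16, 0)
3. M_x = 12  [2·M = A+B = (8, 12)+(16, 0)]
4. M_y = 6  [2·M = A+B = (8, 12)+(16, 0)]
   so M = (12, 6)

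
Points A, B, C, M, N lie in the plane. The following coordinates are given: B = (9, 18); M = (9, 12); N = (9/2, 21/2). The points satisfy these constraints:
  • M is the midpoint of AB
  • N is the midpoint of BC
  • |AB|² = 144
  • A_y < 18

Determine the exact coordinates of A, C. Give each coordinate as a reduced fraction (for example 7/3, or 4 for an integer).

A = (9, 6)
C = (0, 3)

1. A_x = 9  [A = 2·M−B = 2·(9, 12)−(9, 18)]
2. A_y = 6  [A = 2·M−B = 2·(9, 12)−(9, 18)]
   so A = (9, 6)
3. C_x = 0  [C = 2·N−B = 2·(9/2, 21/2)−(9, 18)]
4. C_y = 3  [C = 2·N−B = 2·(9/2, 21/2)−(9, 18)]
   so C = (0, 3)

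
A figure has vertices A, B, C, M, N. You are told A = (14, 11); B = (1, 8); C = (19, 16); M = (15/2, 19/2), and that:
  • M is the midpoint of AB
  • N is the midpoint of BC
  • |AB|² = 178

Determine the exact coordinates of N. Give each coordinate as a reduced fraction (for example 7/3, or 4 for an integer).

1. N_x = 10  [2·N = B+C = (1, 8)+(19, 16)]
2. N_y = 12  [2·N = B+C = (1, 8)+(19, 16)]
   so N = (10, 12)

N = (10, 12)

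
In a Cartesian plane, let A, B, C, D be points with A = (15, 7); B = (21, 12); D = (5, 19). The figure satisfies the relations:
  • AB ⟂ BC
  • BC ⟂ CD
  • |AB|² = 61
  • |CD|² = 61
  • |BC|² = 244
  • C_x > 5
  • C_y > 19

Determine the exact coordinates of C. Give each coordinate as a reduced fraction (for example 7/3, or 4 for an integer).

1. C_x = 11  [[AB ⟂ BC ⇒ 6x+5y-186=0] ∩ [|C−(5, 19)|²=61]]
2. C_y = 24  [[AB ⟂ BC ⇒ 6x+5y-186=0] ∩ [|C−(5, 19)|²=61]]
   so C = (11, 24)

C = (11, 24)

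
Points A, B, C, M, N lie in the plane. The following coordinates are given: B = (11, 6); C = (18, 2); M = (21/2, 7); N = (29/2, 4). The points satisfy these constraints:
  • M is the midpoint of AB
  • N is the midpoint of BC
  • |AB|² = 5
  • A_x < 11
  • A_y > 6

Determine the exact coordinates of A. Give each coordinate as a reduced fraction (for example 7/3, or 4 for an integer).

A = (10, 8)

1. A_x = 10  [A = 2·M−B = 2·(21/2, 7)−(11, 6)]
2. A_y = 8  [A = 2·M−B = 2·(21/2, 7)−(11, 6)]
   so A = (10, 8)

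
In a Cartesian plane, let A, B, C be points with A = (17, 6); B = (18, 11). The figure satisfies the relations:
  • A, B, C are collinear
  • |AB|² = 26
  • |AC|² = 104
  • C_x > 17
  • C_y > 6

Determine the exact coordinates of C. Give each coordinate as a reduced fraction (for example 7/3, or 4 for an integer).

C = (19, 16)

1. C_x = 19  [[A, B, C are collinear ⇒ -5x+1y+79=0] ∩ [|C−(17, 6)|²=104]]
2. C_y = 16  [[A, B, C are collinear ⇒ -5x+1y+79=0] ∩ [|C−(17, 6)|²=104]]
   so C = (19, 16)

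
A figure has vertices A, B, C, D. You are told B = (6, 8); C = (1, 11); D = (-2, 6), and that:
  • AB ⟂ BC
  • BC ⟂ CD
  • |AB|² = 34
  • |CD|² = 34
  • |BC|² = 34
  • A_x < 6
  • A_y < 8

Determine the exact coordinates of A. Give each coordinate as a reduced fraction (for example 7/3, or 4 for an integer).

1. A_x = 3  [[AB ⟂ BC ⇒ 5x-3y-6=0] ∩ [|A−(6, 8)|²=34]]
2. A_y = 3  [[AB ⟂ BC ⇒ 5x-3y-6=0] ∩ [|A−(6, 8)|²=34]]
   so A = (3, 3)

A = (3, 3)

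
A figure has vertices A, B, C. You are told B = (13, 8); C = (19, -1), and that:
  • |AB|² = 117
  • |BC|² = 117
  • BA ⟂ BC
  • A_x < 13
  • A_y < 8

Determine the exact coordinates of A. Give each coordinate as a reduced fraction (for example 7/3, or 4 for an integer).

1. A_x = 4  [[BA ⟂ BC ⇒ 6x-9y-6=0] ∩ [|A−(13, 8)|²=117]]
2. A_y = 2  [[BA ⟂ BC ⇒ 6x-9y-6=0] ∩ [|A−(13, 8)|²=117]]
   so A = (4, 2)

A = (4, 2)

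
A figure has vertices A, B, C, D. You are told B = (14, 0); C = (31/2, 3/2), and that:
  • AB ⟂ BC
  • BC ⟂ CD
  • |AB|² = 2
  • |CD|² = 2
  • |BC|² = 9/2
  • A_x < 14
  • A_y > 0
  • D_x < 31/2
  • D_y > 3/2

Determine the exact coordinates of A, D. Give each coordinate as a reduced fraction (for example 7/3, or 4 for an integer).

1. A_x = 13  [[AB ⟂ BC ⇒ -3/2x-3/2y+21=0] ∩ [|A−(14, 0)|²=2]]
2. A_y = 1  [[AB ⟂ BC ⇒ -3/2x-3/2y+21=0] ∩ [|A−(14, 0)|²=2]]
   so A = (13, 1)
3. D_x = 29/2  [[BC ⟂ CD ⇒ 3/2x+3/2y-51/2=0] ∩ [|D−(31/2, 3/2)|²=2]]
4. D_y = 5/2  [[BC ⟂ CD ⇒ 3/2x+3/2y-51/2=0] ∩ [|D−(31/2, 3/2)|²=2]]
   so D = (29/2, 5/2)

A = (13, 1)
D = (29/2, 5/2)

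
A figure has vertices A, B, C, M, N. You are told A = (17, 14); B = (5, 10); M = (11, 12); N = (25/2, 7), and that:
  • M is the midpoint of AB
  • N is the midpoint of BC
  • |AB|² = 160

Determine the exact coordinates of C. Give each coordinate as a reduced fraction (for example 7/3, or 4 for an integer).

C = (20, 4)

1. C_x = 20  [C = 2·N−B = 2·(25/2, 7)−(5, 10)]
2. C_y = 4  [C = 2·N−B = 2·(25/2, 7)−(5, 10)]
   so C = (20, 4)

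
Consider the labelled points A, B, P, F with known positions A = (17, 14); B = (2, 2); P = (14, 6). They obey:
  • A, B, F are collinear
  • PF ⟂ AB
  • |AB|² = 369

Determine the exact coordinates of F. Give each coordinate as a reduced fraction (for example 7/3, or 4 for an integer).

F = (462/41, 386/41)

1. F_x = 462/41  [[A, B, F are collinear ⇒ 12x-15y+6=0] ∩ [PF ⟂ AB ⇒ -15x-12y+282=0]]
2. F_y = 386/41  [[A, B, F are collinear ⇒ 12x-15y+6=0] ∩ [PF ⟂ AB ⇒ -15x-12y+282=0]]
   so F = (462/41, 386/41)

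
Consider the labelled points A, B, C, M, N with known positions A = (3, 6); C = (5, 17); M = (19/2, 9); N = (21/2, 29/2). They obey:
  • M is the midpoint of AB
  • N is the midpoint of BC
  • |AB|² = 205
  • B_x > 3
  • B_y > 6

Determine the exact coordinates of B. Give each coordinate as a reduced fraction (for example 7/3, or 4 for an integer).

1. B_x = 16  [B = 2·M−A = 2·(19/2, 9)−(3, 6)]
2. B_y = 12  [B = 2·M−A = 2·(19/2, 9)−(3, 6)]
   so B = (16, 12)

B = (16, 12)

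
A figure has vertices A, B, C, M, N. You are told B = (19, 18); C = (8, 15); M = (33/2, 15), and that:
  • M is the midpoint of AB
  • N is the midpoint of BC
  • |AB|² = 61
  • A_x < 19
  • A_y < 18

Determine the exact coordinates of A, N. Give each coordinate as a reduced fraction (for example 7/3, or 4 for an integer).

1. A_x = 14  [A = 2·M−B = 2·(33/2, 15)−(19, 18)]
2. A_y = 12  [A = 2·M−B = 2·(33/2, 15)−(19, 18)]
   so A = (14, 12)
3. N_x = 27/2  [2·N = B+C = (19, 18)+(8, 15)]
4. N_y = 33/2  [2·N = B+C = (19, 18)+(8, 15)]
   so N = (27/2, 33/2)

A = (14, 12)
N = (27/2, 33/2)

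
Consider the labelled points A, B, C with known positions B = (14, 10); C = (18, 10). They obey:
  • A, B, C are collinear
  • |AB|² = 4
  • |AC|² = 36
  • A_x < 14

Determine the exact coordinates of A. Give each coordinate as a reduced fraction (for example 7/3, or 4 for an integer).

1. A_x = 12  [[A, B, C are collinear ⇒ 4y-40=0] ∩ [|A−(14, 10)|²=4]]
2. A_y = 10  [[A, B, C are collinear ⇒ 4y-40=0] ∩ [|A−(14, 10)|²=4]]
   so A = (12, 10)

A = (12, 10)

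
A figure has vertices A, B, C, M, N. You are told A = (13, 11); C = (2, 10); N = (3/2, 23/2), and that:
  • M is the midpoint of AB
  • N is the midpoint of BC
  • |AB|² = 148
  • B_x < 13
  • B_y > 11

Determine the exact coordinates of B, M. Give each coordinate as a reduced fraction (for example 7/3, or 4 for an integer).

B = (1, 13)
M = (7, 12)

1. B_x = 1  [B = 2·N−C = 2·(3/2, 23/2)−(2, 10)]
2. B_y = 13  [B = 2·N−C = 2·(3/2, 23/2)−(2, 10)]
   so B = (1, 13)
3. M_x = 7  [2·M = A+B = (13, 11)+(1, 13)]
4. M_y = 12  [2·M = A+B = (13, 11)+(1, 13)]
   so M = (7, 12)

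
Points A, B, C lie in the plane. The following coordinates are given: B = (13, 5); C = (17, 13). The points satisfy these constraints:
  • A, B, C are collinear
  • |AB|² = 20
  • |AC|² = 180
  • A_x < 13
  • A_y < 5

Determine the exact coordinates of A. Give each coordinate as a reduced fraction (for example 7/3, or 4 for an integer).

1. A_x = 11  [[A, B, C are collinear ⇒ -8x+4y+84=0] ∩ [|A−(13, 5)|²=20]]
2. A_y = 1  [[A, B, C are collinear ⇒ -8x+4y+84=0] ∩ [|A−(13, 5)|²=20]]
   so A = (11, 1)

A = (11, 1)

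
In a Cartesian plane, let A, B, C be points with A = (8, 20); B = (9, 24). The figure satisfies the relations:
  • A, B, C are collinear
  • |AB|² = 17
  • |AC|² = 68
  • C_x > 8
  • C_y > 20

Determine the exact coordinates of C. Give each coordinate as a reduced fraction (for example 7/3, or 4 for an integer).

1. C_x = 10  [[A, B, C are collinear ⇒ -4x+1y+12=0] ∩ [|C−(8, 20)|²=68]]
2. C_y = 28  [[A, B, C are collinear ⇒ -4x+1y+12=0] ∩ [|C−(8, 20)|²=68]]
   so C = (10, 28)

C = (10, 28)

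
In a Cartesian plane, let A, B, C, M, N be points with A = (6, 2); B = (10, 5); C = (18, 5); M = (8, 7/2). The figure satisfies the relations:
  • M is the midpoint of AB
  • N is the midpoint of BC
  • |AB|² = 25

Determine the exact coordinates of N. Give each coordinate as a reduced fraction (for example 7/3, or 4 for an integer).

N = (14, 5)

1. N_x = 14  [2·N = B+C = (10, 5)+(18, 5)]
2. N_y = 5  [2·N = B+C = (10, 5)+(18, 5)]
   so N = (14, 5)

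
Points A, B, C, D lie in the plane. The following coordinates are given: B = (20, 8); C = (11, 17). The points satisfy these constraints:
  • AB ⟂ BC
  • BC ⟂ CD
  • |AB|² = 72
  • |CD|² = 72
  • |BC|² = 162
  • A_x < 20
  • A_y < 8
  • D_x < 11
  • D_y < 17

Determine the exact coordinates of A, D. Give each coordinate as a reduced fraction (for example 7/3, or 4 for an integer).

1. A_x = 14  [[AB ⟂ BC ⇒ 9x-9y-108=0] ∩ [|A−(20, 8)|²=72]]
2. A_y = 2  [[AB ⟂ BC ⇒ 9x-9y-108=0] ∩ [|A−(20, 8)|²=72]]
   so A = (14, 2)
3. D_x = 5  [[BC ⟂ CD ⇒ -9x+9y-54=0] ∩ [|D−(11, 17)|²=72]]
4. D_y = 11  [[BC ⟂ CD ⇒ -9x+9y-54=0] ∩ [|D−(11, 17)|²=72]]
   so D = (5, 11)

A = (14, 2)
D = (5, 11)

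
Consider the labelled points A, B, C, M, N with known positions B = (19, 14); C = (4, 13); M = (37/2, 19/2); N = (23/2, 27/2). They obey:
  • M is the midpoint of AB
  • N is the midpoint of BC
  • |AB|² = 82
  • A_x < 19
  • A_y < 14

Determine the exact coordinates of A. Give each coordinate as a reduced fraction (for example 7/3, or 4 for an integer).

A = (18, 5)

1. A_x = 18  [A = 2·M−B = 2·(37/2, 19/2)−(19, 14)]
2. A_y = 5  [A = 2·M−B = 2·(37/2, 19/2)−(19, 14)]
   so A = (18, 5)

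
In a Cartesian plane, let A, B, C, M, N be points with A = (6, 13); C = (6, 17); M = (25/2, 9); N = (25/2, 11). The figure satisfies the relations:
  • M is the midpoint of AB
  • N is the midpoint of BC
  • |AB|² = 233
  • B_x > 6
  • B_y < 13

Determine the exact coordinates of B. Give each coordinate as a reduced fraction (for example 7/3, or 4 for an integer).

B = (19, 5)

1. B_x = 19  [B = 2·M−A = 2·(25/2, 9)−(6, 13)]
2. B_y = 5  [B = 2·M−A = 2·(25/2, 9)−(6, 13)]
   so B = (19, 5)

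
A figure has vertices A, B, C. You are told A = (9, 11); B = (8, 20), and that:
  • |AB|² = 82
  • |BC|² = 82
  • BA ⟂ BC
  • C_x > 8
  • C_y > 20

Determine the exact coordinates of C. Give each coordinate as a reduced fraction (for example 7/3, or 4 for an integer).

1. C_x = 17  [[BA ⟂ BC ⇒ 1x-9y+172=0] ∩ [|C−(8, 20)|²=82]]
2. C_y = 21  [[BA ⟂ BC ⇒ 1x-9y+172=0] ∩ [|C−(8, 20)|²=82]]
   so C = (17, 21)

C = (17, 21)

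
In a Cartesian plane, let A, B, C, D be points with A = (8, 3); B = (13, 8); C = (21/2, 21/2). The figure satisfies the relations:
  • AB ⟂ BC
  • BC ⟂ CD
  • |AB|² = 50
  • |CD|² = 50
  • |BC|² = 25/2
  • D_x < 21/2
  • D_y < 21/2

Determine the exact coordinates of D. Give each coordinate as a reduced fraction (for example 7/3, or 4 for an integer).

1. D_x = 11/2  [[BC ⟂ CD ⇒ -5/2x+5/2y=0] ∩ [|D−(21/2, 21/2)|²=50]]
2. D_y = 11/2  [[BC ⟂ CD ⇒ -5/2x+5/2y=0] ∩ [|D−(21/2, 21/2)|²=50]]
   so D = (11/2, 11/2)

D = (11/2, 11/2)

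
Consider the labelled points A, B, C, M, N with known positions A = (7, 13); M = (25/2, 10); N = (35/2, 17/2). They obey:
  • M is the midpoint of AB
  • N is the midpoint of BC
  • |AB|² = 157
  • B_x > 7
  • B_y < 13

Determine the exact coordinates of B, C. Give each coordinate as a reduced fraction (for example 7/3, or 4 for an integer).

1. B_x = 18  [B = 2·M−A = 2·(25/2, 10)−(7, 13)]
2. B_y = 7  [B = 2·M−A = 2·(25/2, 10)−(7, 13)]
   so B = (18, 7)
3. C_x = 17  [C = 2·N−B = 2·(35/2, 17/2)−(18, 7)]
4. C_y = 10  [C = 2·N−B = 2·(35/2, 17/2)−(18, 7)]
   so C = (17, 10)

B = (18, 7)
C = (17, 10)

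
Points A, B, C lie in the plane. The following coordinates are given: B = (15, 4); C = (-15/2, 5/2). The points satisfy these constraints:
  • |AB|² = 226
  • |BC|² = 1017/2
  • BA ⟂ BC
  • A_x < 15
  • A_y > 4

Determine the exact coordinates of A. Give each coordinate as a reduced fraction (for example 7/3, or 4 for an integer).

A = (14, 19)

1. A_x = 14  [[BA ⟂ BC ⇒ -45/2x-3/2y+687/2=0] ∩ [|A−(15, 4)|²=226]]
2. A_y = 19  [[BA ⟂ BC ⇒ -45/2x-3/2y+687/2=0] ∩ [|A−(15, 4)|²=226]]
   so A = (14, 19)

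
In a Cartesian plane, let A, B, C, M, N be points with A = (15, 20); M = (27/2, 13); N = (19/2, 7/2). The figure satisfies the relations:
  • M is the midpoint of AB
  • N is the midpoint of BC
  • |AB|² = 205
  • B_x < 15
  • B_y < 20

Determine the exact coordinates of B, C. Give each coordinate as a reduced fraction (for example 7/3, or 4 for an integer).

B = (12, 6)
C = (7, 1)

1. B_x = 12  [B = 2·M−A = 2·(27/2, 13)−(15, 20)]
2. B_y = 6  [B = 2·M−A = 2·(27/2, 13)−(15, 20)]
   so B = (12, 6)
3. C_x = 7  [C = 2·N−B = 2·(19/2, 7/2)−(12, 6)]
4. C_y = 1  [C = 2·N−B = 2·(19/2, 7/2)−(12, 6)]
   so C = (7, 1)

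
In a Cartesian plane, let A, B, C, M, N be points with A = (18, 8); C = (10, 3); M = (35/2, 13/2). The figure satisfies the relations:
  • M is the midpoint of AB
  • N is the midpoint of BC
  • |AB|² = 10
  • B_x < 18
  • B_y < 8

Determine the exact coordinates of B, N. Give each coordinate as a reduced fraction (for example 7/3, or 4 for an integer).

B = (17, 5)
N = (27/2, 4)

1. B_x = 17  [B = 2·M−A = 2·(35/2, 13/2)−(18, 8)]
2. B_y = 5  [B = 2·M−A = 2·(35/2, 13/2)−(18, 8)]
   so B = (17, 5)
3. N_x = 27/2  [2·N = B+C = (17, 5)+(10, 3)]
4. N_y = 4  [2·N = B+C = (17, 5)+(10, 3)]
   so N = (27/2, 4)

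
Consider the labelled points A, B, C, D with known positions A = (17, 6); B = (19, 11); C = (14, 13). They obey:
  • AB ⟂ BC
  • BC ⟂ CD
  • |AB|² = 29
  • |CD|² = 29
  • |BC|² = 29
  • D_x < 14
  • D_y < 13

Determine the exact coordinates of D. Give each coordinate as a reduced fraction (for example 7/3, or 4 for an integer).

1. D_x = 12  [[BC ⟂ CD ⇒ -5x+2y+44=0] ∩ [|D−(14, 13)|²=29]]
2. D_y = 8  [[BC ⟂ CD ⇒ -5x+2y+44=0] ∩ [|D−(14, 13)|²=29]]
   so D = (12, 8)

D = (12, 8)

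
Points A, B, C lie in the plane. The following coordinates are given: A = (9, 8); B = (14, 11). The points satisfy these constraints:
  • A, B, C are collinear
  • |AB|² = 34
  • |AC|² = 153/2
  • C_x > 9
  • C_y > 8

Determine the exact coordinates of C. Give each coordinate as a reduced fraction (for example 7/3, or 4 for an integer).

C = (33/2, 25/2)

1. C_x = 33/2  [[A, B, C are collinear ⇒ -3x+5y-13=0] ∩ [|C−(9, 8)|²=153/2]]
2. C_y = 25/2  [[A, B, C are collinear ⇒ -3x+5y-13=0] ∩ [|C−(9, 8)|²=153/2]]
   so C = (33/2, 25/2)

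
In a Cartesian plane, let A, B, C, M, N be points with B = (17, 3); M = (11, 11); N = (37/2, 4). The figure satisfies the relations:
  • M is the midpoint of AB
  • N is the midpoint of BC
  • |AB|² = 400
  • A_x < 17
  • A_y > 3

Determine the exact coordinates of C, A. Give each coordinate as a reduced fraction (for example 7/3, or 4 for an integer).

C = (20, 5)
A = (5, 19)

1. A_x = 5  [A = 2·M−B = 2·(11, 11)−(17, 3)]
2. A_y = 19  [A = 2·M−B = 2·(11, 11)−(17, 3)]
   so A = (5, 19)
3. C_x = 20  [C = 2·N−B = 2·(37/2, 4)−(17, 3)]
4. C_y = 5  [C = 2·N−B = 2·(37/2, 4)−(17, 3)]
   so C = (20, 5)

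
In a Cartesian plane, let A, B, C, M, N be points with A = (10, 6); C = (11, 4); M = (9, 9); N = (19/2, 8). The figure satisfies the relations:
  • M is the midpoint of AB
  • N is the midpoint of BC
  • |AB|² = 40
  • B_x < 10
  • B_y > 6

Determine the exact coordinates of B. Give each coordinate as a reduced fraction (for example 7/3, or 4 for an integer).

1. B_x = 8  [B = 2·M−A = 2·(9, 9)−(10, 6)]
2. B_y = 12  [B = 2·M−A = 2·(9, 9)−(10, 6)]
   so B = (8, 12)

B = (8, 12)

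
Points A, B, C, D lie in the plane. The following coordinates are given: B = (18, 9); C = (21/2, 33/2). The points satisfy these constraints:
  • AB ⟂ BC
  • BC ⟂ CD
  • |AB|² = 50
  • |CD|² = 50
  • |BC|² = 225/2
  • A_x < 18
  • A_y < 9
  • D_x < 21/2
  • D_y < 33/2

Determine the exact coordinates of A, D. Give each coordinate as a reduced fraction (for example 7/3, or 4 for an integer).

1. A_x = 13  [[AB ⟂ BC ⇒ 15/2x-15/2y-135/2=0] ∩ [|A−(18, 9)|²=50]]
2. A_y = 4  [[AB ⟂ BC ⇒ 15/2x-15/2y-135/2=0] ∩ [|A−(18, 9)|²=50]]
   so A = (13, 4)
3. D_x = 11/2  [[BC ⟂ CD ⇒ -15/2x+15/2y-45=0] ∩ [|D−(21/2, 33/2)|²=50]]
4. D_y = 23/2  [[BC ⟂ CD ⇒ -15/2x+15/2y-45=0] ∩ [|D−(21/2, 33/2)|²=50]]
   so D = (11/2, 23/2)

A = (13, 4)
D = (11/2, 23/2)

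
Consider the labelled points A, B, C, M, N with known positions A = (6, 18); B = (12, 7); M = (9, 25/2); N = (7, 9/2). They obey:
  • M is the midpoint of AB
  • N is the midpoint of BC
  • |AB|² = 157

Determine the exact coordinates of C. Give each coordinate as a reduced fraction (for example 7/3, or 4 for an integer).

1. C_x = 2  [C = 2·N−B = 2·(7, 9/2)−(12, 7)]
2. C_y = 2  [C = 2·N−B = 2·(7, 9/2)−(12, 7)]
   so C = (2, 2)

C = (2, 2)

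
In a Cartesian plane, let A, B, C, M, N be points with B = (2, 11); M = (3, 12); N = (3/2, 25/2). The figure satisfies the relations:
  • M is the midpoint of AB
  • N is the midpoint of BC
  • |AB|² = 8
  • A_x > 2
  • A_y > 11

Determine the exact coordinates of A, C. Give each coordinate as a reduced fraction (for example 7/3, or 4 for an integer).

1. A_x = 4  [A = 2·M−B = 2·(3, 12)−(2, 11)]
2. A_y = 13  [A = 2·M−B = 2·(3, 12)−(2, 11)]
   so A = (4, 13)
3. C_x = 1  [C = 2·N−B = 2·(3/2, 25/2)−(2, 11)]
4. C_y = 14  [C = 2·N−B = 2·(3/2, 25/2)−(2, 11)]
   so C = (1, 14)

A = (4, 13)
C = (1, 14)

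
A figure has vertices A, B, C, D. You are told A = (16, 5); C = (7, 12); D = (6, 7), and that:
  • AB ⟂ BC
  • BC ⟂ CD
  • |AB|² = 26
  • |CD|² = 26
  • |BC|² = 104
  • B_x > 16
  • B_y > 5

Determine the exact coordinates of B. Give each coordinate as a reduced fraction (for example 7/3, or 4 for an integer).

B = (17, 10)

1. B_x = 17  [[BC ⟂ CD ⇒ 1x+5y-67=0] ∩ [|B−(16, 5)|²=26]]
2. B_y = 10  [[BC ⟂ CD ⇒ 1x+5y-67=0] ∩ [|B−(16, 5)|²=26]]
   so B = (17, 10)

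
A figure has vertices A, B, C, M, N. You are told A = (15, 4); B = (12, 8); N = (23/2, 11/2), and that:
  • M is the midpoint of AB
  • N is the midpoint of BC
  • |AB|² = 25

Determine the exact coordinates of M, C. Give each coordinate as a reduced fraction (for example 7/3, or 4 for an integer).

M = (27/2, 6)
C = (11, 3)

1. M_x = 27/2  [2·M = A+B = (15, 4)+(12, 8)]
2. M_y = 6  [2·M = A+B = (15, 4)+(12, 8)]
   so M = (27/2, 6)
3. C_x = 11  [C = 2·N−B = 2·(23/2, 11/2)−(12, 8)]
4. C_y = 3  [C = 2·N−B = 2·(23/2, 11/2)−(12, 8)]
   so C = (11, 3)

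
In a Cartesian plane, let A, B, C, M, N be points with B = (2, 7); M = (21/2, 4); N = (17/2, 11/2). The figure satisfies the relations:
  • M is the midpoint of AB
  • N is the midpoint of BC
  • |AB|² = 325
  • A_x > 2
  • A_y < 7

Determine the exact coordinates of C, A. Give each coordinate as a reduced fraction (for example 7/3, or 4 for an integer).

1. A_x = 19  [A = 2·M−B = 2·(21/2, 4)−(2, 7)]
2. A_y = 1  [A = 2·M−B = 2·(21/2, 4)−(2, 7)]
   so A = (19, 1)
3. C_x = 15  [C = 2·N−B = 2·(17/2, 11/2)−(2, 7)]
4. C_y = 4  [C = 2·N−B = 2·(17/2, 11/2)−(2, 7)]
   so C = (15, 4)

C = (15, 4)
A = (19, 1)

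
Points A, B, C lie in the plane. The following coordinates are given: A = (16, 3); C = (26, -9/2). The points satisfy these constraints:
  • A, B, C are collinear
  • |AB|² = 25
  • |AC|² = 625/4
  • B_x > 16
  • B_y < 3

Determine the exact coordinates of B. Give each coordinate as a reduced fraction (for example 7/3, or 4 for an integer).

1. B_x = 20  [[A, B, C are collinear ⇒ -15/2x-10y+150=0] ∩ [|B−(16, 3)|²=25]]
2. B_y = 0  [[A, B, C are collinear ⇒ -15/2x-10y+150=0] ∩ [|B−(16, 3)|²=25]]
   so B = (20, 0)

B = (20, 0)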